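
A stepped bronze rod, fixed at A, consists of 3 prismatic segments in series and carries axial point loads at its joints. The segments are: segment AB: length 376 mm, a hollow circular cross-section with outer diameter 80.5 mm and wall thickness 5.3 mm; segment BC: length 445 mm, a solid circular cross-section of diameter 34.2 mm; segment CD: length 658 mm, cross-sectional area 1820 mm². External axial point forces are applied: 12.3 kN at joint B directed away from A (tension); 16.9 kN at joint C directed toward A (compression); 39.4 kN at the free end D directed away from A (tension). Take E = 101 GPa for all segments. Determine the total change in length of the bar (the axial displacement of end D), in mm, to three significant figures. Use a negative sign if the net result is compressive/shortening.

0.352 mm

Internal axial forces (sectioning from the free end, tension +): N_CD = 39.4 kN, N_BC = 22.5 kN, N_AB = 34.8 kN.
A_AB = 1252 mm².
A_BC = 918.6 mm².
δ_AB = 34800·376/(1252·101000) = 0.1035 mm
δ_BC = 22500·445/(918.6·101000) = 0.1079 mm
δ_CD = 39400·658/(1820·101000) = 0.141 mm
δ = Σδ_i = 0.3524 mm.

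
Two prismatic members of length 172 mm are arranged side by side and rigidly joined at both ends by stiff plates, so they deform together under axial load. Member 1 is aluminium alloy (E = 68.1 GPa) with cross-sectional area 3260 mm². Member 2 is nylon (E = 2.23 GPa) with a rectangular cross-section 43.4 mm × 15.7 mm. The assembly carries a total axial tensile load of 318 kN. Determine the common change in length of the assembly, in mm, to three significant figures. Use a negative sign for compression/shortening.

0.245 mm

A_2 = 681.4 mm².
Equal strain + equilibrium ⇒ each member carries load in proportion to AE: A₁E₁ = 222000000 N, A₂E₂ = 1519000 N, ΣAE = 223500000 N.
δ = PL/ΣAE = 318000·172/223500000 = 0.2447 mm.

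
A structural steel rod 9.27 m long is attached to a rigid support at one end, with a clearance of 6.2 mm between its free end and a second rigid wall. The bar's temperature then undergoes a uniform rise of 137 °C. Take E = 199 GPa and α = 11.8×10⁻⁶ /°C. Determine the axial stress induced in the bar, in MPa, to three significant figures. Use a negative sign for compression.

Free thermal expansion αLΔT = 11.8e-6 · 9270 · 137 = 14.99 mm.
The walls engage after the gap closes; constrained expansion = 14.99 − 6.2 = 8.786 mm.
The walls impose strain ε = −(8.786)/9270 = -9.4778e-04; σ = Eε = 199000 · -9.4778e-04 = -188.6 MPa.

-189 MPa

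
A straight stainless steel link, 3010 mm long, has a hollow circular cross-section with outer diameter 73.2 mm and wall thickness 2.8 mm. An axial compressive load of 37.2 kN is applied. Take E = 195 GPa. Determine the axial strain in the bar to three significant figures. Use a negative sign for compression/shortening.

A = 619.3 mm².
σ = N/A = -60.07 MPa; ε = σ/E = -60.07/195000 = -3.081e-04.

-3.08e-04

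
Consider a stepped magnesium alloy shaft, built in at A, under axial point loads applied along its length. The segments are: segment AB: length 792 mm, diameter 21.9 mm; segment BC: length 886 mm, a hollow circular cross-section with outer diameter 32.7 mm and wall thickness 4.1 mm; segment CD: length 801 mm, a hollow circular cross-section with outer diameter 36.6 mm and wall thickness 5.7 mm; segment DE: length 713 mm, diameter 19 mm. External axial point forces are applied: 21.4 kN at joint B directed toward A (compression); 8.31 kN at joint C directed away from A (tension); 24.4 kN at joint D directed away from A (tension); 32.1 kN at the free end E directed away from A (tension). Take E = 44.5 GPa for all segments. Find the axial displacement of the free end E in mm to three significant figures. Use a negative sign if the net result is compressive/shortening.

Internal axial forces (sectioning from the free end, tension +): N_DE = 32.1 kN, N_CD = 56.5 kN, N_BC = 64.81 kN, N_AB = 43.41 kN.
A_AB = 376.7 mm².
A_BC = 368.4 mm².
A_CD = 553.3 mm².
A_DE = 283.5 mm².
δ_AB = 43410·792/(376.7·44500) = 2.051 mm
δ_BC = 64810·886/(368.4·44500) = 3.503 mm
δ_CD = 56500·801/(553.3·44500) = 1.838 mm
δ_DE = 32100·713/(283.5·44500) = 1.814 mm
δ = Σδ_i = 9.206 mm.

9.21 mm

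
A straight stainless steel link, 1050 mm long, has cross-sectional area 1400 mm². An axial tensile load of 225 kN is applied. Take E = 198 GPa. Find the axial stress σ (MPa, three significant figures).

σ = N/A = 225000/1400 = 160.7 MPa.

161 MPa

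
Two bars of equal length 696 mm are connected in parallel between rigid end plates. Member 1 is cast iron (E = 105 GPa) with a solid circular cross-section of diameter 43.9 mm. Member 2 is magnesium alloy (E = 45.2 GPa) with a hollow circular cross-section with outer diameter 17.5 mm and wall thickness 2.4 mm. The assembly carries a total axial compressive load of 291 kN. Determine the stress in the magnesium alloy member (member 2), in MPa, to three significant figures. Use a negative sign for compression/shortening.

-80.2 MPa

A_1 = 1514 mm².
A_2 = 113.9 mm².
Equal strain + equilibrium ⇒ each member carries load in proportion to AE: A₁E₁ = 158900000 N, A₂E₂ = 5146000 N, ΣAE = 164100000 N.
σ₂ = P·E₂/ΣAE = -291000·45200/164100000 = -80.16 MPa.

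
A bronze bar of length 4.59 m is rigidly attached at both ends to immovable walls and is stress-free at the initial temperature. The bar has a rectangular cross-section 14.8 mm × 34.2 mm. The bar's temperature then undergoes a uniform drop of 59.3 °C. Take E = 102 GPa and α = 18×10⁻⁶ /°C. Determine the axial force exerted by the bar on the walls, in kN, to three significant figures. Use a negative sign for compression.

55.1 kN

Free thermal expansion αLΔT = 18e-6 · 4590 · -59.3 = -4.899 mm.
The walls impose strain ε = −(-4.899)/4590 = 1.0674e-03; σ = Eε = 102000 · 1.0674e-03 = 108.9 MPa.
Wall reaction R = σ·A = 108.9·506.2 = 55110 N = 55.11 kN.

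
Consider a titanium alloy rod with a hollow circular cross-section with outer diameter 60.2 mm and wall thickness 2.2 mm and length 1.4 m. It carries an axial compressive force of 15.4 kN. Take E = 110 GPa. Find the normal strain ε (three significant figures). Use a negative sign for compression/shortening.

-3.49e-04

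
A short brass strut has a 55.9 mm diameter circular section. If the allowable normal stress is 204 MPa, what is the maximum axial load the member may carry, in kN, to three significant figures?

501 kN

A = 2454 mm².
P_max = σ_allow · A = 204 · 2454 = 500700 N = 500.7 kN.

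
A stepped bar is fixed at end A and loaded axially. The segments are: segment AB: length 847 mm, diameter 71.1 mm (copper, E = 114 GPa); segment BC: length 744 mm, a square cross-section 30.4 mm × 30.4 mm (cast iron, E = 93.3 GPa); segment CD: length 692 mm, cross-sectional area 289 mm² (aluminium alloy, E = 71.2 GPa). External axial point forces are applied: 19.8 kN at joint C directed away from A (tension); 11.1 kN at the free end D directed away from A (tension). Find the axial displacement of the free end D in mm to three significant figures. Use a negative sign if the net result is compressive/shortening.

0.698 mm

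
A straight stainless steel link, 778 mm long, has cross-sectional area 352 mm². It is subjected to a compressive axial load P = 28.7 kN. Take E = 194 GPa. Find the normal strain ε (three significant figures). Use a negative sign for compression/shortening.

σ = N/A = -81.53 MPa; ε = σ/E = -81.53/194000 = -4.203e-04.

-4.20e-04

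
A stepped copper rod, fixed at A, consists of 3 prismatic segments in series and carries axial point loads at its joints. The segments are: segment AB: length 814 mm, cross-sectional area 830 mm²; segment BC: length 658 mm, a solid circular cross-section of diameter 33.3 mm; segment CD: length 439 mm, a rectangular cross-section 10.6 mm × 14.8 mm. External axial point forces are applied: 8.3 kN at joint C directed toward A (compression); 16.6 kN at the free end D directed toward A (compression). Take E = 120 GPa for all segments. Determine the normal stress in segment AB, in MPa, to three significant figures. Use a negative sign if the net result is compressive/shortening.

-30.0 MPa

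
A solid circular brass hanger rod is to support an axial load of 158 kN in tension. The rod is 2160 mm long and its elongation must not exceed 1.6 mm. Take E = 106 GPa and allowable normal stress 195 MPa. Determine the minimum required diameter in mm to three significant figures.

50.6 mm

Required area A ≥ P/σ_allow = 158000/195 = 810.3 mm².
For a solid circular section, d ≥ √(4A/π) = 32.12 mm.
Elongation limit: A ≥ PL/(Eδ_allow) = 158000·2160/(106000·1.6) = 2012 mm² ⇒ d ≥ 50.62 mm.
The elongation limit governs.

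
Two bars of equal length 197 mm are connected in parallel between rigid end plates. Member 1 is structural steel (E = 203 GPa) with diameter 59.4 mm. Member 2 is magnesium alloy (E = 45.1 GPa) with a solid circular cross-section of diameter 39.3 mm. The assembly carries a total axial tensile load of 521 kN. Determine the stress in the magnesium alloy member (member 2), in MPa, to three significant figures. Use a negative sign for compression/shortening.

38.1 MPa

A_1 = 2771 mm².
A_2 = 1213 mm².
Equal strain + equilibrium ⇒ each member carries load in proportion to AE: A₁E₁ = 562500000 N, A₂E₂ = 54710000 N, ΣAE = 617300000 N.
σ₂ = P·E₂/ΣAE = 521000·45100/617300000 = 38.07 MPa.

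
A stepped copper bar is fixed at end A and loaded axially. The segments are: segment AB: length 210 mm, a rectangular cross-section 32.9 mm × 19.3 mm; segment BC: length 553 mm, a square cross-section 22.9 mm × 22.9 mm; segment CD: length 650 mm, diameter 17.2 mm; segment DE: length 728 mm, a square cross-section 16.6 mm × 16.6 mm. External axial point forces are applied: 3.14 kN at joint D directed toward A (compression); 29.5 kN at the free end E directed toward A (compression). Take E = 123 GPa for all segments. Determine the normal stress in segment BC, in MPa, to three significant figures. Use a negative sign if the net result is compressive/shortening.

Internal axial forces (sectioning from the free end, tension +): N_DE = -29.5 kN, N_CD = -32.64 kN, N_BC = -32.64 kN, N_AB = -32.64 kN.
A_BC = 524.4 mm².
σ_BC = N_BC/A_BC = -32640/524.4 = -62.24 MPa.

-62.2 MPa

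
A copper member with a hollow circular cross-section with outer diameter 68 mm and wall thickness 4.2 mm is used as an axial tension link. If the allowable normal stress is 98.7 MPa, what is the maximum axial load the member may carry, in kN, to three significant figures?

A = 841.8 mm².
P_max = σ_allow · A = 98.7 · 841.8 = 83090 N = 83.09 kN.

83.1 kN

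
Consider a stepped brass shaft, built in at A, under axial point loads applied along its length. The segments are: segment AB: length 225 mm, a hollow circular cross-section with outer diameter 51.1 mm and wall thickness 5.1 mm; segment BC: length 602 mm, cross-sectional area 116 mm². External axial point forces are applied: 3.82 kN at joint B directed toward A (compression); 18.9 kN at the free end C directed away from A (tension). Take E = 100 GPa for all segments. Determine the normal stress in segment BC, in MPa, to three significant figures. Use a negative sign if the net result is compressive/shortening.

163 MPa

Internal axial forces (sectioning from the free end, tension +): N_BC = 18.9 kN, N_AB = 15.08 kN.
σ_BC = N_BC/A_BC = 18900/116 = 162.9 MPa.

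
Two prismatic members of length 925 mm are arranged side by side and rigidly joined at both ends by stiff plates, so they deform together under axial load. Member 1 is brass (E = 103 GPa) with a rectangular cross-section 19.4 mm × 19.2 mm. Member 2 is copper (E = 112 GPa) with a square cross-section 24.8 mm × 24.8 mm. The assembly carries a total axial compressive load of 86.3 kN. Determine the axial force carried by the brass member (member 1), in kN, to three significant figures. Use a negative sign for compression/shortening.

A_1 = 372.5 mm².
A_2 = 615 mm².
Equal strain + equilibrium ⇒ each member carries load in proportion to AE: A₁E₁ = 38370000 N, A₂E₂ = 68880000 N, ΣAE = 107200000 N.
F₁ = P·A₁E₁/ΣAE = -86300·38370000/107200000 = -30870 N.

-30.9 kN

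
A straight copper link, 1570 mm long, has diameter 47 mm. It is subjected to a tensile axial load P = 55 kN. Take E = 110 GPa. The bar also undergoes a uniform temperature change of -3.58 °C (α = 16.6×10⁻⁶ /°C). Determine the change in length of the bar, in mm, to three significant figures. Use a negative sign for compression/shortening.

0.359 mm

A = 1735 mm².
δ_mech = NL/(AE) = 55000·1570/(1735·110000) = 0.4525 mm.
δ_thermal = αLΔT = 16.6e-6·1570·-3.58 = -0.0933 mm.
δ = δ_mech + δ_thermal = 0.3592 mm.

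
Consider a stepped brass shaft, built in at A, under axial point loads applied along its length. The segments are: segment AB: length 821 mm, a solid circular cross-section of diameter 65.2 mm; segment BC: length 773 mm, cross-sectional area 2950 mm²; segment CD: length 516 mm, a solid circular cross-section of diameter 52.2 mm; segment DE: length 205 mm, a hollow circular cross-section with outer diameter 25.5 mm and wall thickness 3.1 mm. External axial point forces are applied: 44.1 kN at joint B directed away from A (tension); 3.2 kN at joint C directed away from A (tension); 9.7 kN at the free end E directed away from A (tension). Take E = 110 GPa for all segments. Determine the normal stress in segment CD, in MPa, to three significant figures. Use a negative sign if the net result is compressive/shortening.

Internal axial forces (sectioning from the free end, tension +): N_DE = 9.7 kN, N_CD = 9.7 kN, N_BC = 12.9 kN, N_AB = 57 kN.
A_CD = 2140 mm².
σ_CD = N_CD/A_CD = 9700/2140 = 4.533 MPa.

4.53 MPa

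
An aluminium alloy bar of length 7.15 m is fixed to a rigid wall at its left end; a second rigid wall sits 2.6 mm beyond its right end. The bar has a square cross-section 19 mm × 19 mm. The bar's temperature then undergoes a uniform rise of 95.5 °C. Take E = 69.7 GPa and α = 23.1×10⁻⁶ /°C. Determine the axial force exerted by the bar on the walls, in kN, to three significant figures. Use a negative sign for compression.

-46.4 kN

Free thermal expansion αLΔT = 23.1e-6 · 7150 · 95.5 = 15.77 mm.
The walls engage after the gap closes; constrained expansion = 15.77 − 2.6 = 13.17 mm.
The walls impose strain ε = −(13.17)/7150 = -1.8424e-03; σ = Eε = 69700 · -1.8424e-03 = -128.4 MPa.
Wall reaction R = σ·A = -128.4·361 = -46360 N = -46.36 kN.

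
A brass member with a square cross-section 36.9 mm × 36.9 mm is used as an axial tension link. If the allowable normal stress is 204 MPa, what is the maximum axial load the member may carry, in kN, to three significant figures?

A = 1362 mm².
P_max = σ_allow · A = 204 · 1362 = 277800 N = 277.8 kN.

278 kN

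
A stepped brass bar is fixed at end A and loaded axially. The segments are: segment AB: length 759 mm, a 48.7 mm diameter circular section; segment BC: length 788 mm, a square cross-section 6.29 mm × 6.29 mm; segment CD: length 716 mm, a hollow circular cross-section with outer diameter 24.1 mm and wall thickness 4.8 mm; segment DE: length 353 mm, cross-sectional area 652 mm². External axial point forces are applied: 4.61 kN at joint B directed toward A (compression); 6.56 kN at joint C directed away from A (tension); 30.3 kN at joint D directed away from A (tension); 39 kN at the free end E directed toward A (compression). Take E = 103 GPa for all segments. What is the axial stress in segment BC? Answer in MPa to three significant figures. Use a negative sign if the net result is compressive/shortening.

Internal axial forces (sectioning from the free end, tension +): N_DE = -39 kN, N_CD = -8.7 kN, N_BC = -2.14 kN, N_AB = -6.75 kN.
A_BC = 39.56 mm².
σ_BC = N_BC/A_BC = -2140/39.56 = -54.09 MPa.

-54.1 MPa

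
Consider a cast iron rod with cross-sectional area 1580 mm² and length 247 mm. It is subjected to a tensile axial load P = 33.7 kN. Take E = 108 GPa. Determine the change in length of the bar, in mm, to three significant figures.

0.0488 mm

δ_mech = NL/(AE) = 33700·247/(1580·108000) = 0.04878 mm.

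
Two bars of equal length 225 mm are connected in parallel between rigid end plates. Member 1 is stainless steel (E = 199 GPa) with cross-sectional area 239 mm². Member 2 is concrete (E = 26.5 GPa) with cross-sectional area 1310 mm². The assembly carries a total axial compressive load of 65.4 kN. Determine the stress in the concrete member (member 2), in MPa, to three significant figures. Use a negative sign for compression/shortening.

-21.1 MPa

Equal strain + equilibrium ⇒ each member carries load in proportion to AE: A₁E₁ = 47560000 N, A₂E₂ = 34720000 N, ΣAE = 82280000 N.
σ₂ = P·E₂/ΣAE = -65400·26500/82280000 = -21.06 MPa.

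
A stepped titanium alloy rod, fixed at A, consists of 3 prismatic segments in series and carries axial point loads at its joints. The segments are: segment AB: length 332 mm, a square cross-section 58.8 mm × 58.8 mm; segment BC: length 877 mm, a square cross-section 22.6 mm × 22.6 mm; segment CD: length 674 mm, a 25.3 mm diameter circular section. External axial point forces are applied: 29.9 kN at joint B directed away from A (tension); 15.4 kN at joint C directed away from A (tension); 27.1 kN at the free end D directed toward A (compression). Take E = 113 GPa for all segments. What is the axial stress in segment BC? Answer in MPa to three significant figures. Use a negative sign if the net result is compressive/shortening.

-22.9 MPa

Internal axial forces (sectioning from the free end, tension +): N_CD = -27.1 kN, N_BC = -11.7 kN, N_AB = 18.2 kN.
A_BC = 510.8 mm².
σ_BC = N_BC/A_BC = -11700/510.8 = -22.91 MPa.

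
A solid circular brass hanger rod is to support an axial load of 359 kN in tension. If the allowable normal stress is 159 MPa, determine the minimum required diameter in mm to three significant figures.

Required area A ≥ P/σ_allow = 359000/159 = 2258 mm².
For a solid circular section, d ≥ √(4A/π) = 53.62 mm.

53.6 mm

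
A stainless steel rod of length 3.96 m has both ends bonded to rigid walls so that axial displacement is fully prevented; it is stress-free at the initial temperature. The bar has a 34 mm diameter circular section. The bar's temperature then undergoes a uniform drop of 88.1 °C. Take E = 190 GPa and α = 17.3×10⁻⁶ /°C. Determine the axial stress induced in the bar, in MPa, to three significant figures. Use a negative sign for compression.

290 MPa

Free thermal expansion αLΔT = 17.3e-6 · 3960 · -88.1 = -6.036 mm.
The walls impose strain ε = −(-6.036)/3960 = 1.5241e-03; σ = Eε = 190000 · 1.5241e-03 = 289.6 MPa.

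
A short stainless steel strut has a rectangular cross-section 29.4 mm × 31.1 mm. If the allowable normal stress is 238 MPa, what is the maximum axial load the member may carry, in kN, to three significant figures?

218 kN

A = 914.3 mm².
P_max = σ_allow · A = 238 · 914.3 = 217600 N = 217.6 kN.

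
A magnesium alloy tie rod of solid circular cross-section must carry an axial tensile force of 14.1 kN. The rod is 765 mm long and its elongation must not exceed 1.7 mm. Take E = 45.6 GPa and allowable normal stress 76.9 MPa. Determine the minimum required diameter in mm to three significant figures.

15.3 mm

Required area A ≥ P/σ_allow = 14100/76.9 = 183.4 mm².
For a solid circular section, d ≥ √(4A/π) = 15.28 mm.
Elongation limit: A ≥ PL/(Eδ_allow) = 14100·765/(45600·1.7) = 139.1 mm² ⇒ d ≥ 13.31 mm.
The stress limit governs.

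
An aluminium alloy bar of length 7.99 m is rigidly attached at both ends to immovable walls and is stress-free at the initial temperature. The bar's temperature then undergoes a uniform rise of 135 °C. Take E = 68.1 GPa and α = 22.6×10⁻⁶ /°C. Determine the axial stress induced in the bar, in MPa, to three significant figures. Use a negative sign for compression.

-208 MPa

Free thermal expansion αLΔT = 22.6e-6 · 7990 · 135 = 24.38 mm.
The walls impose strain ε = −(24.38)/7990 = -3.0510e-03; σ = Eε = 68100 · -3.0510e-03 = -207.8 MPa.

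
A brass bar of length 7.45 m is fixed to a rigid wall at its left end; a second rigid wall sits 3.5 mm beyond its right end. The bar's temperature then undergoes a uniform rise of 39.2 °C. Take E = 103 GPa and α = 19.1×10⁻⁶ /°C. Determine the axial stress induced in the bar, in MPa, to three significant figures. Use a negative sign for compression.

-28.7 MPa

Free thermal expansion αLΔT = 19.1e-6 · 7450 · 39.2 = 5.578 mm.
The walls engage after the gap closes; constrained expansion = 5.578 − 3.5 = 2.078 mm.
The walls impose strain ε = −(2.078)/7450 = -2.7892e-04; σ = Eε = 103000 · -2.7892e-04 = -28.73 MPa.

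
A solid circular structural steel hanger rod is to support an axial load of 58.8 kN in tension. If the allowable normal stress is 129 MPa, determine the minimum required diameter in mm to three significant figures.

Required area A ≥ P/σ_allow = 58800/129 = 455.8 mm².
For a solid circular section, d ≥ √(4A/π) = 24.09 mm.

24.1 mm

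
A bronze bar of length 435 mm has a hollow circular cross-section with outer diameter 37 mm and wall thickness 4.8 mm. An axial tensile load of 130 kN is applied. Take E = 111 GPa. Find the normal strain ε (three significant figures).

A = 485.6 mm².
σ = N/A = 267.7 MPa; ε = σ/E = 267.7/111000 = 2.412e-03.

0.00241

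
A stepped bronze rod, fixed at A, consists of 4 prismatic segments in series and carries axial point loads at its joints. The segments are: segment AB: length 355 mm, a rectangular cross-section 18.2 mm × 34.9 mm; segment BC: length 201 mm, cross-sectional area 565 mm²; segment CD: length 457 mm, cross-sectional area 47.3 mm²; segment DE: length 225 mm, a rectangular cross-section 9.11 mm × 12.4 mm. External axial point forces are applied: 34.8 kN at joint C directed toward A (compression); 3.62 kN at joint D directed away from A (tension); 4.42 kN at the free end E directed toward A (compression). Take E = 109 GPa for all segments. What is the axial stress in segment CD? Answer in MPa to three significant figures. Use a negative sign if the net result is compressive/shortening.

Internal axial forces (sectioning from the free end, tension +): N_DE = -4.42 kN, N_CD = -0.8 kN, N_BC = -35.6 kN, N_AB = -35.6 kN.
σ_CD = N_CD/A_CD = -800/47.3 = -16.91 MPa.

-16.9 MPa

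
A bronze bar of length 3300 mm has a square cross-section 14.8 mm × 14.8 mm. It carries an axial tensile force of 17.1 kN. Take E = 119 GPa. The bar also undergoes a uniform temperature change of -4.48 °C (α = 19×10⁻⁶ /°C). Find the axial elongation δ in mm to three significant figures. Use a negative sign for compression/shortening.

A = 219 mm².
δ_mech = NL/(AE) = 17100·3300/(219·119000) = 2.165 mm.
δ_thermal = αLΔT = 19e-6·3300·-4.48 = -0.2809 mm.
δ = δ_mech + δ_thermal = 1.884 mm.

1.88 mm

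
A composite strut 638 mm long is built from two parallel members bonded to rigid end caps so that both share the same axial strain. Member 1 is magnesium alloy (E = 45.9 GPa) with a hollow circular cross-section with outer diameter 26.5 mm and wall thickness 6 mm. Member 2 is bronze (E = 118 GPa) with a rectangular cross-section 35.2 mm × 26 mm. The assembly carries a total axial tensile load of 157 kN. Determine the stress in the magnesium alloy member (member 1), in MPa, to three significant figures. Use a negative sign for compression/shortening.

A_1 = 386.4 mm².
A_2 = 915.2 mm².
Equal strain + equilibrium ⇒ each member carries load in proportion to AE: A₁E₁ = 17740000 N, A₂E₂ = 108000000 N, ΣAE = 125700000 N.
σ₁ = P·E₁/ΣAE = 157000·45900/125700000 = 57.32 MPa.

57.3 MPa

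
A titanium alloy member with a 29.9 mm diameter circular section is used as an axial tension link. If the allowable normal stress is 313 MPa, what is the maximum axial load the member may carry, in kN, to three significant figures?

220 kN

A = 702.2 mm².
P_max = σ_allow · A = 313 · 702.2 = 219800 N = 219.8 kN.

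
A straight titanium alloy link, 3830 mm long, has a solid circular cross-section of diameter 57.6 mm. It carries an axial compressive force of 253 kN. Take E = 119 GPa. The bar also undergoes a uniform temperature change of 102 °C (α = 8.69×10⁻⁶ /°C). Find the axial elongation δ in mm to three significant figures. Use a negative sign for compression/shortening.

0.270 mm

A = 2606 mm².
δ_mech = NL/(AE) = -253000·3830/(2606·119000) = -3.125 mm.
δ_thermal = αLΔT = 8.69e-6·3830·102 = 3.395 mm.
δ = δ_mech + δ_thermal = 0.2699 mm.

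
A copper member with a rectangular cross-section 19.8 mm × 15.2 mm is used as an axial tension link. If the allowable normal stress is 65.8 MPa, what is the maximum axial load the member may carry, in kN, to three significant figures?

A = 301 mm².
P_max = σ_allow · A = 65.8 · 301 = 19800 N = 19.8 kN.

19.8 kN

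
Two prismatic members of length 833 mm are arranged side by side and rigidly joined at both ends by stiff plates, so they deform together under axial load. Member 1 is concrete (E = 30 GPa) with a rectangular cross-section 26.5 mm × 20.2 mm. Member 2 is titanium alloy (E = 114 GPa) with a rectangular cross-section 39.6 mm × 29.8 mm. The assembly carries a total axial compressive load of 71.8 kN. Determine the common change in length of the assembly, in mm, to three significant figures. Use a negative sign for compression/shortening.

A_1 = 535.3 mm².
A_2 = 1180 mm².
Equal strain + equilibrium ⇒ each member carries load in proportion to AE: A₁E₁ = 16060000 N, A₂E₂ = 134500000 N, ΣAE = 150600000 N.
δ = PL/ΣAE = -71800·833/150600000 = -0.3972 mm.

-0.397 mm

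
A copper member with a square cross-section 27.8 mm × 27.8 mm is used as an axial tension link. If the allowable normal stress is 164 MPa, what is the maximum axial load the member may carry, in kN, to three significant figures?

127 kN

A = 772.8 mm².
P_max = σ_allow · A = 164 · 772.8 = 126700 N = 126.7 kN.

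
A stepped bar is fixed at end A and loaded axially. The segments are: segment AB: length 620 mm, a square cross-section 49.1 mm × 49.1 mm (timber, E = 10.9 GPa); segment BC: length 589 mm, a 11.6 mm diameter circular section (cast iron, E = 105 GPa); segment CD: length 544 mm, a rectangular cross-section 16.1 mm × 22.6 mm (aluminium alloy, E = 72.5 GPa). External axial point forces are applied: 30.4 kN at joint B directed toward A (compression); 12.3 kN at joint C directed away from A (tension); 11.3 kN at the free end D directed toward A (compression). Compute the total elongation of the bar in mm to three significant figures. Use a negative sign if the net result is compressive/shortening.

Internal axial forces (sectioning from the free end, tension +): N_CD = -11.3 kN, N_BC = 1 kN, N_AB = -29.4 kN.
A_AB = 2411 mm².
A_BC = 105.7 mm².
A_CD = 363.9 mm².
δ_AB = -29400·620/(2411·10900) = -0.6937 mm
δ_BC = 1000·589/(105.7·105000) = 0.05308 mm
δ_CD = -11300·544/(363.9·72500) = -0.233 mm
δ = Σδ_i = -0.8736 mm.

-0.874 mm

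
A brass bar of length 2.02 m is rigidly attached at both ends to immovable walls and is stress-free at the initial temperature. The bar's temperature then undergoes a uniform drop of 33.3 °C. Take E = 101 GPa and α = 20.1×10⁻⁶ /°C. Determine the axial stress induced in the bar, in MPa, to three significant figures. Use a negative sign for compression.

67.6 MPa

Free thermal expansion αLΔT = 20.1e-6 · 2020 · -33.3 = -1.352 mm.
The walls impose strain ε = −(-1.352)/2020 = 6.6933e-04; σ = Eε = 101000 · 6.6933e-04 = 67.6 MPa.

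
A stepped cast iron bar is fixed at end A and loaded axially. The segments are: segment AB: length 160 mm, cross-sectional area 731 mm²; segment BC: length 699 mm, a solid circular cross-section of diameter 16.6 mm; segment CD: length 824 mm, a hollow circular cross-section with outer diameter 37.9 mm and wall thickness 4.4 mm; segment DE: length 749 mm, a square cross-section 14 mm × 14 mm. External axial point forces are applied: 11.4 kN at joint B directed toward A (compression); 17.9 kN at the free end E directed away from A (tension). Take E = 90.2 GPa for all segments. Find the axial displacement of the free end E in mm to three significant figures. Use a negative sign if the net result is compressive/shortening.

1.77 mm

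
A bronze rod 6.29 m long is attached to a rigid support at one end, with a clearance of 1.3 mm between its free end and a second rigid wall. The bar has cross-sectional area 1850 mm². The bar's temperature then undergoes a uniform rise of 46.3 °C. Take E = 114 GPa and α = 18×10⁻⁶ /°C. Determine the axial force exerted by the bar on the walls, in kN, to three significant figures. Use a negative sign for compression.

-132 kN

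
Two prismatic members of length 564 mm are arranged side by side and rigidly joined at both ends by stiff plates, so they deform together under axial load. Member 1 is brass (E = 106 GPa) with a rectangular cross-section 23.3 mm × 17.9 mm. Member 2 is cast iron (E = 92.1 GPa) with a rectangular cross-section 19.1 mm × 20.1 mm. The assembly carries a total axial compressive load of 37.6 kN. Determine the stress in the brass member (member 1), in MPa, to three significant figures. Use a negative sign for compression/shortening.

A_1 = 417.1 mm².
A_2 = 383.9 mm².
Equal strain + equilibrium ⇒ each member carries load in proportion to AE: A₁E₁ = 44210000 N, A₂E₂ = 35360000 N, ΣAE = 79570000 N.
σ₁ = P·E₁/ΣAE = -37600·106000/79570000 = -50.09 MPa.

-50.1 MPa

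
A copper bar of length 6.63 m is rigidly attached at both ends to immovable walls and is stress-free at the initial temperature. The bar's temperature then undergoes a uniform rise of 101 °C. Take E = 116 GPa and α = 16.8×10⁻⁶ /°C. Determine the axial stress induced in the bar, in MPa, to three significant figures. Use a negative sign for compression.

-197 MPa

Free thermal expansion αLΔT = 16.8e-6 · 6630 · 101 = 11.25 mm.
The walls impose strain ε = −(11.25)/6630 = -1.6968e-03; σ = Eε = 116000 · -1.6968e-03 = -196.8 MPa.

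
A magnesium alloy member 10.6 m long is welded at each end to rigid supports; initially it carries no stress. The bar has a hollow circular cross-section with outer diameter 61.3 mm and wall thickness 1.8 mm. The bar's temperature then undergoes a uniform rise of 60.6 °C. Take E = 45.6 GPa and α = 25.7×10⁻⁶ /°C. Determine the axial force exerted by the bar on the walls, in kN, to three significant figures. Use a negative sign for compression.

Free thermal expansion αLΔT = 25.7e-6 · 10600 · 60.6 = 16.51 mm.
The walls impose strain ε = −(16.51)/10600 = -1.5574e-03; σ = Eε = 45600 · -1.5574e-03 = -71.02 MPa.
Wall reaction R = σ·A = -71.02·336.5 = -23900 N = -23.9 kN.

-23.9 kN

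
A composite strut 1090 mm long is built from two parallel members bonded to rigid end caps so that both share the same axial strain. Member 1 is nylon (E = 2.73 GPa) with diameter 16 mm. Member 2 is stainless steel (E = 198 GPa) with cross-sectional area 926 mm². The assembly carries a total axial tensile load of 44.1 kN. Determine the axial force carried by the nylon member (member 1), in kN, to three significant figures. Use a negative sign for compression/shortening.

A_1 = 201.1 mm².
Equal strain + equilibrium ⇒ each member carries load in proportion to AE: A₁E₁ = 548900 N, A₂E₂ = 183300000 N, ΣAE = 183900000 N.
F₁ = P·A₁E₁/ΣAE = 44100·548900/183900000 = 131.6 N.

0.132 kN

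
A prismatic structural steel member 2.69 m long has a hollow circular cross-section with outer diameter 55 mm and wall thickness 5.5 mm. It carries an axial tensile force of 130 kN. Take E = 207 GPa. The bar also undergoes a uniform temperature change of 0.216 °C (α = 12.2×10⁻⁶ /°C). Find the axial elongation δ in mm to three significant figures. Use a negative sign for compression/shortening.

1.98 mm

A = 855.3 mm².
δ_mech = NL/(AE) = 130000·2690/(855.3·207000) = 1.975 mm.
δ_thermal = αLΔT = 12.2e-6·2690·0.216 = 0.007089 mm.
δ = δ_mech + δ_thermal = 1.982 mm.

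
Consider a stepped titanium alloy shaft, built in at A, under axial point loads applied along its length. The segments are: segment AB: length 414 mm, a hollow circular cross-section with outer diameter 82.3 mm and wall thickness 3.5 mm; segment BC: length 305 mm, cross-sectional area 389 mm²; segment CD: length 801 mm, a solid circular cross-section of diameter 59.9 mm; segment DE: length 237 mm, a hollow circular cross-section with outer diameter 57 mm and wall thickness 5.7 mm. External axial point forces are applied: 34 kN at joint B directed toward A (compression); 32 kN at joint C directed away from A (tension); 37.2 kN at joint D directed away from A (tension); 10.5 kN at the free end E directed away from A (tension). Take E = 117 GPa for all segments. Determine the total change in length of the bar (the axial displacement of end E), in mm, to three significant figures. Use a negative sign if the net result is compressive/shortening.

0.860 mm

Internal axial forces (sectioning from the free end, tension +): N_DE = 10.5 kN, N_CD = 47.7 kN, N_BC = 79.7 kN, N_AB = 45.7 kN.
A_AB = 866.5 mm².
A_CD = 2818 mm².
A_DE = 918.6 mm².
δ_AB = 45700·414/(866.5·117000) = 0.1866 mm
δ_BC = 79700·305/(389·117000) = 0.5341 mm
δ_CD = 47700·801/(2818·117000) = 0.1159 mm
δ_DE = 10500·237/(918.6·117000) = 0.02315 mm
δ = Σδ_i = 0.8598 mm.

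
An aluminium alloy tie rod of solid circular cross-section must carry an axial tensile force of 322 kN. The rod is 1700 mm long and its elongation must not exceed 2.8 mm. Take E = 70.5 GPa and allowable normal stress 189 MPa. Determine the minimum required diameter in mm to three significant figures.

Required area A ≥ P/σ_allow = 322000/189 = 1704 mm².
For a solid circular section, d ≥ √(4A/π) = 46.57 mm.
Elongation limit: A ≥ PL/(Eδ_allow) = 322000·1700/(70500·2.8) = 2773 mm² ⇒ d ≥ 59.42 mm.
The elongation limit governs.

59.4 mm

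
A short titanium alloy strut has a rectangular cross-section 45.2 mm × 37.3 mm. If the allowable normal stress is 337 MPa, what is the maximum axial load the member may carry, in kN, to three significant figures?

A = 1686 mm².
P_max = σ_allow · A = 337 · 1686 = 568200 N = 568.2 kN.

568 kN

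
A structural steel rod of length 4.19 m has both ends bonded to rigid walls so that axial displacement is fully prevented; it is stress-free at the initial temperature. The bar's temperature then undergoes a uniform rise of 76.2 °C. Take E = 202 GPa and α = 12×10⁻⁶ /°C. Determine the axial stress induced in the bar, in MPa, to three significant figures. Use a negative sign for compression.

-185 MPa

Free thermal expansion αLΔT = 12e-6 · 4190 · 76.2 = 3.831 mm.
The walls impose strain ε = −(3.831)/4190 = -9.1440e-04; σ = Eε = 202000 · -9.1440e-04 = -184.7 MPa.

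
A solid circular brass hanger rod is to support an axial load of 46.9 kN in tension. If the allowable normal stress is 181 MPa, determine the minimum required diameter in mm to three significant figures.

18.2 mm

Required area A ≥ P/σ_allow = 46900/181 = 259.1 mm².
For a solid circular section, d ≥ √(4A/π) = 18.16 mm.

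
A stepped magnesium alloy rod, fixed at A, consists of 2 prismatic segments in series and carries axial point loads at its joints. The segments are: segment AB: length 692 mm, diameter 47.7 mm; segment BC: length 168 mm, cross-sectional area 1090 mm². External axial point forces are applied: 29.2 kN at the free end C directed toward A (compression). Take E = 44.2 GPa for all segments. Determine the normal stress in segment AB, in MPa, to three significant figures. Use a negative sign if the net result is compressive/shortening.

-16.3 MPa

Internal axial forces (sectioning from the free end, tension +): N_BC = -29.2 kN, N_AB = -29.2 kN.
A_AB = 1787 mm².
σ_AB = N_AB/A_AB = -29200/1787 = -16.34 MPa.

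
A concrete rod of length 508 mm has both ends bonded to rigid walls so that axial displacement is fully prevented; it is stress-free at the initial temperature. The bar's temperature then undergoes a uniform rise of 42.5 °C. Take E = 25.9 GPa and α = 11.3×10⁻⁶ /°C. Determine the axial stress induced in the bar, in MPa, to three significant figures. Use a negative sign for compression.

-12.4 MPa

Free thermal expansion αLΔT = 11.3e-6 · 508 · 42.5 = 0.244 mm.
The walls impose strain ε = −(0.244)/508 = -4.8025e-04; σ = Eε = 25900 · -4.8025e-04 = -12.44 MPa.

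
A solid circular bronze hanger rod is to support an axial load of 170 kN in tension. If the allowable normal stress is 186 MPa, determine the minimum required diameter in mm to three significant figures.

34.1 mm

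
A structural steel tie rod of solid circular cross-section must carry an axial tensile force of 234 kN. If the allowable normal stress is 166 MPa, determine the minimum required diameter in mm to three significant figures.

Required area A ≥ P/σ_allow = 234000/166 = 1410 mm².
For a solid circular section, d ≥ √(4A/π) = 42.37 mm.

42.4 mm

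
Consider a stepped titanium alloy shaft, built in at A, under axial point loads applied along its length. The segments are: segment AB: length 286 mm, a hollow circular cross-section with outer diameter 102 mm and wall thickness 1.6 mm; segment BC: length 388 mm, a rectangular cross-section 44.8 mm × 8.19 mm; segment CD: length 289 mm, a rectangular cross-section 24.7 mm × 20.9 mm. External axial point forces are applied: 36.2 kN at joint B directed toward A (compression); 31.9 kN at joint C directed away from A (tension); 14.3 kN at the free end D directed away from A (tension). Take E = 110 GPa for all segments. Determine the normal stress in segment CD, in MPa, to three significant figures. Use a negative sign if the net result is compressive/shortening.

27.7 MPa

Internal axial forces (sectioning from the free end, tension +): N_CD = 14.3 kN, N_BC = 46.2 kN, N_AB = 10 kN.
A_CD = 516.2 mm².
σ_CD = N_CD/A_CD = 14300/516.2 = 27.7 MPa.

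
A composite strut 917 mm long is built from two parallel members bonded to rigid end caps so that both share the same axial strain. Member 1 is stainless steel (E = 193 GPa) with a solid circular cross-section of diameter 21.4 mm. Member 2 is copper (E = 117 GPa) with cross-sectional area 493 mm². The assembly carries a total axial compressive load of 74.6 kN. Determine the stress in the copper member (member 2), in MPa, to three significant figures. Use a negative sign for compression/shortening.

-68.7 MPa

A_1 = 359.7 mm².
Equal strain + equilibrium ⇒ each member carries load in proportion to AE: A₁E₁ = 69420000 N, A₂E₂ = 57680000 N, ΣAE = 127100000 N.
σ₂ = P·E₂/ΣAE = -74600·117000/127100000 = -68.67 MPa.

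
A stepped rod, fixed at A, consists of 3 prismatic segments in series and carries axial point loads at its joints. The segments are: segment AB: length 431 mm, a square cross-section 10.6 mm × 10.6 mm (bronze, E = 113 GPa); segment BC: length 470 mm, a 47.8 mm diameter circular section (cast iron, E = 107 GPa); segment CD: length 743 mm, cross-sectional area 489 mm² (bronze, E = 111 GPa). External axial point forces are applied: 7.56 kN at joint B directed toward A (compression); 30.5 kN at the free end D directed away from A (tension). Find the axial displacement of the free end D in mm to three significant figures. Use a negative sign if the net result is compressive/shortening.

Internal axial forces (sectioning from the free end, tension +): N_CD = 30.5 kN, N_BC = 30.5 kN, N_AB = 22.94 kN.
A_AB = 112.4 mm².
A_BC = 1795 mm².
δ_AB = 22940·431/(112.4·113000) = 0.7787 mm
δ_BC = 30500·470/(1795·107000) = 0.07466 mm
δ_CD = 30500·743/(489·111000) = 0.4175 mm
δ = Σδ_i = 1.271 mm.

1.27 mm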